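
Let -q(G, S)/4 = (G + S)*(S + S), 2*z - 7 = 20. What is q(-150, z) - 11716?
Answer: 3026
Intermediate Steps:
z = 27/2 (z = 7/2 + (1/2)*20 = 7/2 + 10 = 27/2 ≈ 13.500)
q(G, S) = -8*S*(G + S) (q(G, S) = -4*(G + S)*(S + S) = -4*(G + S)*2*S = -8*S*(G + S))
q(-150, z) - 11716 = -8*27/2*(-150 + 27/2) - 11716 = -8*27/2*(-273/2) - 11716 = 14742 - 11716 = 3026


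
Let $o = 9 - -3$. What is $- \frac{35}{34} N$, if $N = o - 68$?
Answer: $\frac{980}{17} \approx 57.647$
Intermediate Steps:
$o = 12$ ($o = 9 + 3 = 12$)
$N = -56$ ($N = 12 - 68 = -56$)
$- \frac{35}{34} N = - \frac{35}{34} \left(-56\right) = \left(-35\right) \frac{1}{34} \left(-56\right) = \left(- \frac{35}{34}\right) \left(-56\right) = \frac{980}{17}$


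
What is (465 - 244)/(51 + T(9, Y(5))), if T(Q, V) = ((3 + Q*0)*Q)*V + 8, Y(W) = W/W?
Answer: 221/86 ≈ 2.5698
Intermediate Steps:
Y(W) = 1
T(Q, V) = 8 + 3*Q*V (T(Q, V) = ((3 + 0)*Q)*V + 8 = (3*Q)*V + 8 = 3*Q*V + 8 = 8 + 3*Q*V)
(465 - 244)/(51 + T(9, Y(5))) = (465 - 244)/(51 + (8 + 3*9*1)) = 221/(51 + (8 + 27)) = 221/(51 + 35) = 221/86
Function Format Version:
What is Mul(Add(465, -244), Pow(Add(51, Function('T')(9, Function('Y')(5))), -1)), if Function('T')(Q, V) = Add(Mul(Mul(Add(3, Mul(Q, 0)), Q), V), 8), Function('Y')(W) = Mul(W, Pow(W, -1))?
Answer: Rational(221, 86) ≈ 2.5698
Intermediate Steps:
Function('Y')(W) = 1
Function('T')(Q, V) = Add(8, Mul(3, Q, V)) (Function('T')(Q, V) = Add(Mul(Mul(Add(3, 0), Q), V), 8) = Add(Mul(Mul(3, Q), V), 8) = Add(Mul(3, Q, V), 8) = Add(8, Mul(3, Q, V)))
Mul(Add(465, -244), Pow(Add(51, Function('T')(9, Function('Y')(5))), -1)) = Mul(Add(465, -244), Pow(Add(51, Add(8, Mul(3, 9, 1))), -1)) = Mul(221, Pow(Add(51, Add(8, 27)), -1)) = Mul(221, Pow(Add(51, 35), -1)) = Mul(221, Pow(86, -1)) = Mul(221, Rational(1, 86)) = Rational(221, 86)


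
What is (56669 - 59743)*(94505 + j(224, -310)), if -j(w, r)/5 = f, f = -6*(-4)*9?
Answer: -287188450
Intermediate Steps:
f = 216 (f = 24*9 = 216)
j(w, r) = -1080 (j(w, r) = -5*216 = -1080)
(56669 - 59743)*(94505 + j(224, -310)) = (56669 - 59743)*(94505 - 1080) = -3074*93425 = -287188450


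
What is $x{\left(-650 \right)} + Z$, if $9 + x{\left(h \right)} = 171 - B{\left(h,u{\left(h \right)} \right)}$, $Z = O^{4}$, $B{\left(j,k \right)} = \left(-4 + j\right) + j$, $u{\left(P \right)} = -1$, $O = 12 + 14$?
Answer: $458442$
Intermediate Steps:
$O = 26$
$B{\left(j,k \right)} = -4 + 2 j$
$Z = 456976$ ($Z = 26^{4} = 456976$)
$x{\left(h \right)} = 166 - 2 h$ ($x{\left(h \right)} = -9 - \left(-175 + 2 h\right) = 166 - 2 h$)
$x{\left(-650 \right)} + Z = \left(166 - -1300\right) + 456976 = \left(166 + 1300\right) + 456976 = 1466 + 456976 = 458442$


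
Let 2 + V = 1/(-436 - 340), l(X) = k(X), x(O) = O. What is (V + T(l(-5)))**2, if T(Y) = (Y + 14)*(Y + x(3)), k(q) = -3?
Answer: 2411809/602176 ≈ 4.0052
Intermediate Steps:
l(X) = -3
V = -1553/776 (V = -2 + 1/(-436 - 340) = -2 + 1/(-776) = -2 - 1/776 = -1553/776 ≈ -2.0013)
T(Y) = (3 + Y)*(14 + Y) (T(Y) = (Y + 14)*(Y + 3) = (14 + Y)*(3 + Y) = (3 + Y)*(14 + Y))
(V + T(l(-5)))**2 = (-1553/776 + (42 + (-3)**2 + 17*(-3)))**2 = (-1553/776 + (42 + 9 - 51))**2 = (-1553/776 + 0)**2 = (-1553/776)**2 = 2411809/602176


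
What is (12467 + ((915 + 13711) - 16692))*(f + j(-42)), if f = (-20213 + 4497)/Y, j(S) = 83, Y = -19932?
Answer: 1447534906/1661 ≈ 8.7148e+5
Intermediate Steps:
f = 3929/4983 (f = (-20213 + 4497)/(-19932) = -15716*(-1/19932) = 3929/4983 ≈ 0.78848)
(12467 + ((915 + 13711) - 16692))*(f + j(-42)) = (12467 + ((915 + 13711) - 16692))*(3929/4983 + 83) = (12467 + (14626 - 16692))*(417518/4983) = (12467 - 2066)*(417518/4983) = 10401*(417518/4983) = 1447534906/1661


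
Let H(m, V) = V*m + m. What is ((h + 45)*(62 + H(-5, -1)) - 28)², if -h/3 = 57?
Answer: 61465600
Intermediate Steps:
H(m, V) = m + V*m
h = -171 (h = -3*57 = -171)
((h + 45)*(62 + H(-5, -1)) - 28)² = ((-171 + 45)*(62 - 5*(1 - 1)) - 28)² = (-126*(62 - 5*0) - 28)² = (-126*(62 + 0) - 28)² = (-126*62 - 28)² = (-7812 - 28)² = (-7840)² = 61465600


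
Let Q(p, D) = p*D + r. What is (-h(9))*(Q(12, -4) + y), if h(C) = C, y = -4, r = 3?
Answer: 441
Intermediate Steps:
Q(p, D) = 3 + D*p (Q(p, D) = p*D + 3 = D*p + 3 = 3 + D*p)
(-h(9))*(Q(12, -4) + y) = (-1*9)*((3 - 4*12) - 4) = -9*((3 - 48) - 4) = -9*(-45 - 4) = -9*(-49) = 441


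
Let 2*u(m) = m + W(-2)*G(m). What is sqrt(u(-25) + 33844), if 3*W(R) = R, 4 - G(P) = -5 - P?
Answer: sqrt(1218126)/6 ≈ 183.95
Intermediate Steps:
G(P) = 9 + P (G(P) = 4 - (-5 - P) = 4 + (5 + P) = 9 + P)
W(R) = R/3
u(m) = -3 + m/6 (u(m) = (m + ((1/3)*(-2))*(9 + m))/2 = (m - 2*(9 + m)/3)/2 = (m + (-6 - 2*m/3))/2 = (-6 + m/3)/2 = -3 + m/6)
sqrt(u(-25) + 33844) = sqrt((-3 + (1/6)*(-25)) + 33844) = sqrt((-3 - 25/6) + 33844) = sqrt(-43/6 + 33844) = sqrt(203021/6) = sqrt(1218126)/6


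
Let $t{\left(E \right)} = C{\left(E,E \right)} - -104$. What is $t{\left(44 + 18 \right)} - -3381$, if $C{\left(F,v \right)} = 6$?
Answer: $3491$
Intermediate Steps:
$t{\left(E \right)} = 110$ ($t{\left(E \right)} = 6 - -104 = 6 + 104 = 110$)
$t{\left(44 + 18 \right)} - -3381 = 110 - -3381 = 110 + 3381 = 3491$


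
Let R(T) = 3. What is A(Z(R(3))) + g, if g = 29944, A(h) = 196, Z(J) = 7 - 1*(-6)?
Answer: 30140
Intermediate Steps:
Z(J) = 13 (Z(J) = 7 + 6 = 13)
A(Z(R(3))) + g = 196 + 29944 = 30140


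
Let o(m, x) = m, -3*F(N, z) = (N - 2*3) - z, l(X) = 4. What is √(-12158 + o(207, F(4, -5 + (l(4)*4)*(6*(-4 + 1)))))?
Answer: I*√11951 ≈ 109.32*I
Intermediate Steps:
F(N, z) = 2 - N/3 + z/3 (F(N, z) = -((N - 2*3) - z)/3 = -((N - 6) - z)/3 = -((-6 + N) - z)/3 = -(-6 + N - z)/3 = 2 - N/3 + z/3)
√(-12158 + o(207, F(4, -5 + (l(4)*4)*(6*(-4 + 1))))) = √(-12158 + 207) = √(-11951) = I*√11951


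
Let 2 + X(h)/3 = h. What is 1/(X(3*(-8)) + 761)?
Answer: 1/683 ≈ 0.0014641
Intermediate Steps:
X(h) = -6 + 3*h
1/(X(3*(-8)) + 761) = 1/((-6 + 3*(3*(-8))) + 761) = 1/((-6 + 3*(-24)) + 761) = 1/((-6 - 72) + 761) = 1/(-78 + 761) = 1/683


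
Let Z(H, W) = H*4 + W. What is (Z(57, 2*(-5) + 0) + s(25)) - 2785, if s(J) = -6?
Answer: -2573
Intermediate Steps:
Z(H, W) = W + 4*H (Z(H, W) = 4*H + W = W + 4*H)
(Z(57, 2*(-5) + 0) + s(25)) - 2785 = (((2*(-5) + 0) + 4*57) - 6) - 2785 = (((-10 + 0) + 228) - 6) - 2785 = ((-10 + 228) - 6) - 2785 = (218 - 6) - 2785 = 212 - 2785 = -2573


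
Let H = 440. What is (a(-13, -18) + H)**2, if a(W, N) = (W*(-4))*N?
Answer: 246016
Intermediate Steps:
a(W, N) = -4*N*W (a(W, N) = (-4*W)*N = -4*N*W)
(a(-13, -18) + H)**2 = (-4*(-18)*(-13) + 440)**2 = (-936 + 440)**2 = (-496)**2 = 246016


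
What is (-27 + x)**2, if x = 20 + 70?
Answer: 3969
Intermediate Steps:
x = 90
(-27 + x)**2 = (-27 + 90)**2 = 63**2 = 3969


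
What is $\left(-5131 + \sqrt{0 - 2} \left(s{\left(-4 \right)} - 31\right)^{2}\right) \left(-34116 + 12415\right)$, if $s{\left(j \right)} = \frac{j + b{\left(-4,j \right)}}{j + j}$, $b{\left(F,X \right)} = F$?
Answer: $111347831 - 19530900 i \sqrt{2} \approx 1.1135 \cdot 10^{8} - 2.7621 \cdot 10^{7} i$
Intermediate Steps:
$s{\left(j \right)} = \frac{-4 + j}{2 j}$ ($s{\left(j \right)} = \frac{j - 4}{j + j} = \frac{-4 + j}{2 j}$)
$\left(-5131 + \sqrt{0 - 2} \left(s{\left(-4 \right)} - 31\right)^{2}\right) \left(-34116 + 12415\right) = \left(-5131 + \sqrt{0 - 2} \left(\frac{-4 - 4}{2 \left(-4\right)} - 31\right)^{2}\right) \left(-34116 + 12415\right) = \left(-5131 + \sqrt{-2} \left(\frac{1}{2} \left(- \frac{1}{4}\right) \left(-8\right) - 31\right)^{2}\right) \left(-21701\right) = \left(-5131 + i \sqrt{2} \left(1 - 31\right)^{2}\right) \left(-21701\right) = \left(-5131 + i \sqrt{2} \left(-30\right)^{2}\right) \left(-21701\right) = \left(-5131 + i \sqrt{2} \cdot 900\right) \left(-21701\right) = \left(-5131 + 900 i \sqrt{2}\right) \left(-21701\right) = 111347831 - 19530900 i \sqrt{2}$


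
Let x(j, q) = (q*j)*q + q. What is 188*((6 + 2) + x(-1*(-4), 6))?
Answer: 29704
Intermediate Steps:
x(j, q) = q + j*q² (x(j, q) = (j*q)*q + q = j*q² + q = q + j*q²)
188*((6 + 2) + x(-1*(-4), 6)) = 188*((6 + 2) + 6*(1 - 1*(-4)*6)) = 188*(8 + 6*(1 + 4*6)) = 188*(8 + 6*(1 + 24)) = 188*(8 + 6*25) = 188*(8 + 150) = 188*158 = 29704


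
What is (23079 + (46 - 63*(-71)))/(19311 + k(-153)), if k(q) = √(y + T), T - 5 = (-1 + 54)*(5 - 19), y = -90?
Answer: 266472489/186457774 - 13799*I*√827/186457774 ≈ 1.4291 - 0.0021282*I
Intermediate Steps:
T = -737 (T = 5 + (-1 + 54)*(5 - 19) = 5 + 53*(-14) = 5 - 742 = -737)
k(q) = I*√827 (k(q) = √(-90 - 737) = √(-827) = I*√827)
(23079 + (46 - 63*(-71)))/(19311 + k(-153)) = (23079 + (46 - 63*(-71)))/(19311 + I*√827) = (23079 + (46 + 4473))/(19311 + I*√827) = (23079 + 4519)/(19311 + I*√827) = 27598/(19311 + I*√827)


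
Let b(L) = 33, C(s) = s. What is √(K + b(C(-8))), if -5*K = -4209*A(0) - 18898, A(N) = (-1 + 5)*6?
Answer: √600395/5 ≈ 154.97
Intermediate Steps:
A(N) = 24 (A(N) = 4*6 = 24)
K = 119914/5 (K = -(-4209*24 - 18898)/5 = -(-101016 - 18898)/5 = -⅕*(-119914) = 119914/5 ≈ 23983.)
√(K + b(C(-8))) = √(119914/5 + 33) = √(120079/5) = √600395/5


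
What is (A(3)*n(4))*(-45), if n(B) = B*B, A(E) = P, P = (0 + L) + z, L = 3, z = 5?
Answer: -5760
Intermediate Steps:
P = 8 (P = (0 + 3) + 5 = 3 + 5 = 8)
A(E) = 8
n(B) = B**2
(A(3)*n(4))*(-45) = (8*4**2)*(-45) = (8*16)*(-45) = 128*(-45) = -5760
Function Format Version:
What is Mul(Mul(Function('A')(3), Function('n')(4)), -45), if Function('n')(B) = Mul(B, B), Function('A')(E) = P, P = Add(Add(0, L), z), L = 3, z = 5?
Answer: -5760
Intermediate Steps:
P = 8 (P = Add(Add(0, 3), 5) = Add(3, 5) = 8)
Function('A')(E) = 8
Function('n')(B) = Pow(B, 2)
Mul(Mul(Function('A')(3), Function('n')(4)), -45) = Mul(Mul(8, Pow(4, 2)), -45) = Mul(Mul(8, 16), -45) = Mul(128, -45) = -5760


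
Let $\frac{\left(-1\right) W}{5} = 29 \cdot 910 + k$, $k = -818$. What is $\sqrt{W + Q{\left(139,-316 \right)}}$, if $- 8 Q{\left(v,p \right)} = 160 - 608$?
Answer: $2 i \sqrt{31951} \approx 357.5 i$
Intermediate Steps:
$Q{\left(v,p \right)} = 56$ ($Q{\left(v,p \right)} = - \frac{160 - 608}{8} = \left(- \frac{1}{8}\right) \left(-448\right) = 56$)
$W = -127860$ ($W = - 5 \left(29 \cdot 910 - 818\right) = - 5 \left(26390 - 818\right) = \left(-5\right) 25572 = -127860$)
$\sqrt{W + Q{\left(139,-316 \right)}} = \sqrt{-127860 + 56} = \sqrt{-127804} = 2 i \sqrt{31951}$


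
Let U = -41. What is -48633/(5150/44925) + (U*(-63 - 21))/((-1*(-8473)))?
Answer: -740484424509/1745438 ≈ -4.2424e+5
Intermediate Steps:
-48633/(5150/44925) + (U*(-63 - 21))/((-1*(-8473))) = -48633/(5150/44925) + (-41*(-63 - 21))/((-1*(-8473))) = -48633/(5150*(1/44925)) - 41*(-84)/8473 = -48633/206/1797 + 3444*(1/8473) = -48633*1797/206 + 3444/8473 = -87393501/206 + 3444/8473 = -740484424509/1745438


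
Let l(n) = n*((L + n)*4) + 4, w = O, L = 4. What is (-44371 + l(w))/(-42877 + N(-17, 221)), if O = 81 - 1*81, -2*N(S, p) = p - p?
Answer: 44367/42877 ≈ 1.0347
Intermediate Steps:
N(S, p) = 0 (N(S, p) = -(p - p)/2 = -1/2*0 = 0)
O = 0 (O = 81 - 81 = 0)
w = 0
l(n) = 4 + n*(16 + 4*n) (l(n) = n*((4 + n)*4) + 4 = n*(16 + 4*n) + 4 = 4 + n*(16 + 4*n))
(-44371 + l(w))/(-42877 + N(-17, 221)) = (-44371 + (4 + 4*0**2 + 16*0))/(-42877 + 0) = (-44371 + (4 + 4*0 + 0))/(-42877) = (-44371 + (4 + 0 + 0))*(-1/42877) = (-44371 + 4)*(-1/42877) = -44367*(-1/42877) = 44367/42877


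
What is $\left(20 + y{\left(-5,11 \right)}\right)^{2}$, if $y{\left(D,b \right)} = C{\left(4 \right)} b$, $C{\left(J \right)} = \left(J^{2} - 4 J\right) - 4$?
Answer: $576$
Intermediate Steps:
$C{\left(J \right)} = -4 + J^{2} - 4 J$
$y{\left(D,b \right)} = - 4 b$ ($y{\left(D,b \right)} = \left(-4 + 4^{2} - 16\right) b = \left(-4 + 16 - 16\right) b = - 4 b$)
$\left(20 + y{\left(-5,11 \right)}\right)^{2} = \left(20 - 44\right)^{2} = \left(-24\right)^{2} = 576$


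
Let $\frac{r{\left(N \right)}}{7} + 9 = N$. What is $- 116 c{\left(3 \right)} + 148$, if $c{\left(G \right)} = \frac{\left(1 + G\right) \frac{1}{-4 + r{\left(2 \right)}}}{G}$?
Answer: $\frac{23996}{159} \approx 150.92$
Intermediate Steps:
$r{\left(N \right)} = -63 + 7 N$
$c{\left(G \right)} = \frac{- \frac{1}{53} - \frac{G}{53}}{G}$ ($c{\left(G \right)} = \frac{\left(1 + G\right) \frac{1}{-4 + \left(-63 + 7 \cdot 2\right)}}{G} = \frac{\left(1 + G\right) \frac{1}{-4 + \left(-63 + 14\right)}}{G} = \frac{\left(1 + G\right) \frac{1}{-4 - 49}}{G} = \frac{\left(1 + G\right) \frac{1}{-53}}{G} = \frac{\left(1 + G\right) \left(- \frac{1}{53}\right)}{G} = \frac{- \frac{1}{53} - \frac{G}{53}}{G}$)
$- 116 c{\left(3 \right)} + 148 = - 116 \frac{-1 - 3}{53 \cdot 3} + 148 = - 116 \cdot \frac{1}{53} \cdot \frac{1}{3} \left(-1 - 3\right) + 148 = - 116 \cdot \frac{1}{53} \cdot \frac{1}{3} \left(-4\right) + 148 = \left(-116\right) \left(- \frac{4}{159}\right) + 148 = \frac{464}{159} + 148 = \frac{23996}{159}$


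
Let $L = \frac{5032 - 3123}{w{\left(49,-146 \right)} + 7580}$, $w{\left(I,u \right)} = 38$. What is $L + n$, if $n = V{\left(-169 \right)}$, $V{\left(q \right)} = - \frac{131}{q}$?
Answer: $\frac{101583}{99034} \approx 1.0257$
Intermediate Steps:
$L = \frac{1909}{7618}$ ($L = \frac{5032 - 3123}{38 + 7580} = \frac{1909}{7618} \approx 0.25059$)
$n = \frac{131}{169}$ ($n = - \frac{131}{-169} = \left(-131\right) \left(- \frac{1}{169}\right) = \frac{131}{169} \approx 0.77515$)
$L + n = \frac{1909}{7618} + \frac{131}{169} = \frac{101583}{99034}$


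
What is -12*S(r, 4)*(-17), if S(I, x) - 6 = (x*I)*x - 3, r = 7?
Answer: 23460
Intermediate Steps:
S(I, x) = 3 + I*x² (S(I, x) = 6 + ((x*I)*x - 3) = 6 + ((I*x)*x - 3) = 6 + (I*x² - 3) = 6 + (-3 + I*x²) = 3 + I*x²)
-12*S(r, 4)*(-17) = -12*(3 + 7*4²)*(-17) = -12*(3 + 7*16)*(-17) = -12*(3 + 112)*(-17) = -12*115*(-17) = -1380*(-17) = 23460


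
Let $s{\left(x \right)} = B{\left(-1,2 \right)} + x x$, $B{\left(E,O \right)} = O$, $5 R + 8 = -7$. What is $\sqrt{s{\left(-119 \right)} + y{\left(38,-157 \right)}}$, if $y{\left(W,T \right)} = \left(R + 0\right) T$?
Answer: $3 \sqrt{1626} \approx 120.97$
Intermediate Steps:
$R = -3$ ($R = - \frac{8}{5} + \frac{1}{5} \left(-7\right) = - \frac{8}{5} - \frac{7}{5} = -3$)
$y{\left(W,T \right)} = - 3 T$ ($y{\left(W,T \right)} = \left(-3 + 0\right) T = - 3 T$)
$s{\left(x \right)} = 2 + x^{2}$ ($s{\left(x \right)} = 2 + x x = 2 + x^{2}$)
$\sqrt{s{\left(-119 \right)} + y{\left(38,-157 \right)}} = \sqrt{\left(2 + \left(-119\right)^{2}\right) - -471} = \sqrt{\left(2 + 14161\right) + 471} = \sqrt{14163 + 471} = \sqrt{14634} = 3 \sqrt{1626}$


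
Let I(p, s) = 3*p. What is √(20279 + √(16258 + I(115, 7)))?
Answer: √(20279 + √16603) ≈ 142.86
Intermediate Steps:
√(20279 + √(16258 + I(115, 7))) = √(20279 + √(16258 + 3*115)) = √(20279 + √(16258 + 345)) = √(20279 + √16603)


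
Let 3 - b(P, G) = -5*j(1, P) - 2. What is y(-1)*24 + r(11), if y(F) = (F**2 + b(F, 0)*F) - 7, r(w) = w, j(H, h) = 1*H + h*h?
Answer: -493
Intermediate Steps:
j(H, h) = H + h**2
b(P, G) = 10 + 5*P**2 (b(P, G) = 3 - (-5*(1 + P**2) - 2) = 3 - ((-5 - 5*P**2) - 2) = 3 - (-7 - 5*P**2) = 3 + (7 + 5*P**2) = 10 + 5*P**2)
y(F) = -7 + F**2 + F*(10 + 5*F**2) (y(F) = (F**2 + (10 + 5*F**2)*F) - 7 = (F**2 + F*(10 + 5*F**2)) - 7 = -7 + F**2 + F*(10 + 5*F**2))
y(-1)*24 + r(11) = (-7 + (-1)**2 + 5*(-1)*(2 + (-1)**2))*24 + 11 = (-7 + 1 + 5*(-1)*(2 + 1))*24 + 11 = (-7 + 1 + 5*(-1)*3)*24 + 11 = (-7 + 1 - 15)*24 + 11 = -21*24 + 11 = -504 + 11 = -493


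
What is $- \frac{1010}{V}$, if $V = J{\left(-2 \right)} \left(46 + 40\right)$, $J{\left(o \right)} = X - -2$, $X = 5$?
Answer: $- \frac{505}{301} \approx -1.6777$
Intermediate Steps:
$J{\left(o \right)} = 7$ ($J{\left(o \right)} = 5 - -2 = 5 + 2 = 7$)
$V = 602$ ($V = 7 \left(46 + 40\right) = 7 \cdot 86 = 602$)
$- \frac{1010}{V} = - \frac{1010}{602} = \left(-1010\right) \frac{1}{602} = - \frac{505}{301}$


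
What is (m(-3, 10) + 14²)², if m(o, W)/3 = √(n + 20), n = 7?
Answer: 38659 + 3528*√3 ≈ 44770.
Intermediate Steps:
m(o, W) = 9*√3 (m(o, W) = 3*√(7 + 20) = 3*√27 = 3*(3*√3) = 9*√3)
(m(-3, 10) + 14²)² = (9*√3 + 14²)² = (9*√3 + 196)² = (196 + 9*√3)²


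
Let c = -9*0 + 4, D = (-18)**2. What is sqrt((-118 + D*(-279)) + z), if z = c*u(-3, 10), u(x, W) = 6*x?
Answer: I*sqrt(90586) ≈ 300.98*I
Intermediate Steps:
D = 324
c = 4 (c = 0 + 4 = 4)
z = -72 (z = 4*(6*(-3)) = 4*(-18) = -72)
sqrt((-118 + D*(-279)) + z) = sqrt((-118 + 324*(-279)) - 72) = sqrt((-118 - 90396) - 72) = sqrt(-90514 - 72) = sqrt(-90586) = I*sqrt(90586)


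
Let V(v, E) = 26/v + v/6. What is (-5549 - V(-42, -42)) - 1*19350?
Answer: -522719/21 ≈ -24891.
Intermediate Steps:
V(v, E) = 26/v + v/6 (V(v, E) = 26/v + v*(⅙) = 26/v + v/6)
(-5549 - V(-42, -42)) - 1*19350 = (-5549 - (26/(-42) + (⅙)*(-42))) - 1*19350 = (-5549 - (26*(-1/42) - 7)) - 19350 = (-5549 - (-13/21 - 7)) - 19350 = (-5549 - 1*(-160/21)) - 19350 = (-5549 + 160/21) - 19350 = -116369/21 - 19350 = -522719/21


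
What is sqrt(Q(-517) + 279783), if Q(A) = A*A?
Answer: 16*sqrt(2137) ≈ 739.64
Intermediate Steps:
Q(A) = A**2
sqrt(Q(-517) + 279783) = sqrt((-517)**2 + 279783) = sqrt(267289 + 279783) = sqrt(547072) = 16*sqrt(2137)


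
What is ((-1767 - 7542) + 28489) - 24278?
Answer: -5098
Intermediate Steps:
((-1767 - 7542) + 28489) - 24278 = (-9309 + 28489) - 24278 = 19180 - 24278 = -5098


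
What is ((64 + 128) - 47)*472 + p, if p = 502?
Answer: 68942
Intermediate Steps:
((64 + 128) - 47)*472 + p = ((64 + 128) - 47)*472 + 502 = (192 - 47)*472 + 502 = 145*472 + 502 = 68440 + 502 = 68942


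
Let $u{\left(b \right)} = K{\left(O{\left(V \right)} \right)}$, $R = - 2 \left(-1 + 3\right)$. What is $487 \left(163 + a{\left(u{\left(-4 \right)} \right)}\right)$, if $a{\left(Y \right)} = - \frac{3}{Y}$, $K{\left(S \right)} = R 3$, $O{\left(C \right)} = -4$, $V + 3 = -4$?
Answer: $\frac{318011}{4} \approx 79503.0$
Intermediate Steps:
$V = -7$ ($V = -3 - 4 = -7$)
$R = -4$ ($R = \left(-2\right) 2 = -4$)
$K{\left(S \right)} = -12$ ($K{\left(S \right)} = \left(-4\right) 3 = -12$)
$u{\left(b \right)} = -12$
$487 \left(163 + a{\left(u{\left(-4 \right)} \right)}\right) = 487 \left(163 - \frac{3}{-12}\right) = 487 \left(163 - - \frac{1}{4}\right) = 487 \left(163 + \frac{1}{4}\right) = 487 \cdot \frac{653}{4} = \frac{318011}{4}$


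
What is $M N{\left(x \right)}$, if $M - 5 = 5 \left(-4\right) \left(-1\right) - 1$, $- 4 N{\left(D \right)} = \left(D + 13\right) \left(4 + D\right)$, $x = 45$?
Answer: $-17052$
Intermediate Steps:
$N{\left(D \right)} = - \frac{\left(4 + D\right) \left(13 + D\right)}{4}$ ($N{\left(D \right)} = - \frac{\left(D + 13\right) \left(4 + D\right)}{4} = - \frac{\left(13 + D\right) \left(4 + D\right)}{4} = - \frac{\left(4 + D\right) \left(13 + D\right)}{4}$)
$M = 24$ ($M = 5 - \left(1 - 5 \left(-4\right) \left(-1\right)\right) = 5 - -19 = 5 + \left(20 - 1\right) = 5 + 19 = 24$)
$M N{\left(x \right)} = 24 \left(-13 - \frac{765}{4} - \frac{45^{2}}{4}\right) = 24 \left(-13 - \frac{765}{4} - \frac{2025}{4}\right) = 24 \left(- \frac{1421}{2}\right) = -17052$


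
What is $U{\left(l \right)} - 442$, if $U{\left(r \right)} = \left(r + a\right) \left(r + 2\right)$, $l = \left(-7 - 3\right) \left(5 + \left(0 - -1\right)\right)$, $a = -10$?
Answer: $3618$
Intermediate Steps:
$l = -60$ ($l = - 10 \left(5 + \left(0 + 1\right)\right) = - 10 \left(5 + 1\right) = \left(-10\right) 6 = -60$)
$U{\left(r \right)} = \left(-10 + r\right) \left(2 + r\right)$ ($U{\left(r \right)} = \left(r - 10\right) \left(r + 2\right) = \left(-10 + r\right) \left(2 + r\right)$)
$U{\left(l \right)} - 442 = \left(-20 + \left(-60\right)^{2} - -480\right) - 442 = \left(-20 + 3600 + 480\right) - 442 = 4060 - 442 = 3618$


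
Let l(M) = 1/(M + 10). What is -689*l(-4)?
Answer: -689/6 ≈ -114.83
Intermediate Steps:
l(M) = 1/(10 + M)
-689*l(-4) = -689/(10 - 4) = -689/6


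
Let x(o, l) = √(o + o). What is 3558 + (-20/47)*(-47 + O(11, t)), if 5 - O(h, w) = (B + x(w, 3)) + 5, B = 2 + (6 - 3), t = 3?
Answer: 168266/47 + 20*√6/47 ≈ 3581.2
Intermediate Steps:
B = 5 (B = 2 + 3 = 5)
x(o, l) = √2*√o (x(o, l) = √(2*o) = √2*√o)
O(h, w) = -5 - √2*√w (O(h, w) = 5 - ((5 + √2*√w) + 5) = 5 - (10 + √2*√w) = 5 + (-10 - √2*√w) = -5 - √2*√w)
3558 + (-20/47)*(-47 + O(11, t)) = 3558 + (-20/47)*(-47 + (-5 - √2*√3)) = 3558 + (-20*1/47)*(-47 + (-5 - √6)) = 3558 - 20*(-52 - √6)/47 = 3558 + (1040/47 + 20*√6/47) = 168266/47 + 20*√6/47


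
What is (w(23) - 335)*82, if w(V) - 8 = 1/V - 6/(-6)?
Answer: -614754/23 ≈ -26728.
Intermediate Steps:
w(V) = 9 + 1/V (w(V) = 8 + (1/V - 6/(-6)) = 8 + (1/V - 6*(-⅙)) = 8 + (1/V + 1) = 8 + (1 + 1/V) = 9 + 1/V)
(w(23) - 335)*82 = ((9 + 1/23) - 335)*82 = (208/23 - 335)*82 = -7497/23*82 = -614754/23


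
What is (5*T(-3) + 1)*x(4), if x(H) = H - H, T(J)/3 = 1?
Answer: 0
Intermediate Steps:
T(J) = 3 (T(J) = 3*1 = 3)
x(H) = 0
(5*T(-3) + 1)*x(4) = (5*3 + 1)*0 = (15 + 1)*0 = 16*0 = 0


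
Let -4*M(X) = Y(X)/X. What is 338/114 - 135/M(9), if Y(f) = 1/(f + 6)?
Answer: 4155469/57 ≈ 72903.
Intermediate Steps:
Y(f) = 1/(6 + f)
M(X) = -1/(4*X*(6 + X)) (M(X) = -1/(4*(6 + X)*X) = -1/(4*X*(6 + X)))
338/114 - 135/M(9) = 338/114 - 135/((-1/4/(9*(6 + 9)))) = 338*(1/114) - 135/((-1/4*1/9/15)) = 169/57 - 135/((-1/4*1/9*1/15)) = 169/57 - 135/(-1/540) = 169/57 - 135*(-540) = 169/57 + 72900 = 4155469/57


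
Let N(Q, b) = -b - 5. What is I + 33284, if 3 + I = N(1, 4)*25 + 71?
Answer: 33127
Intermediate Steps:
N(Q, b) = -5 - b
I = -157 (I = -3 + ((-5 - 1*4)*25 + 71) = -3 + ((-5 - 4)*25 + 71) = -3 + (-9*25 + 71) = -3 + (-225 + 71) = -3 - 154 = -157)
I + 33284 = -157 + 33284 = 33127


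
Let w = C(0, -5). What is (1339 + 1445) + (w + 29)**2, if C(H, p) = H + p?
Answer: 3360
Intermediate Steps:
w = -5 (w = 0 - 5 = -5)
(1339 + 1445) + (w + 29)**2 = (1339 + 1445) + (-5 + 29)**2 = 2784 + 24**2 = 2784 + 576 = 3360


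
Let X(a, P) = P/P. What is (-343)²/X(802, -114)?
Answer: 117649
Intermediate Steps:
X(a, P) = 1
(-343)²/X(802, -114) = (-343)²/1 = 117649*1 = 117649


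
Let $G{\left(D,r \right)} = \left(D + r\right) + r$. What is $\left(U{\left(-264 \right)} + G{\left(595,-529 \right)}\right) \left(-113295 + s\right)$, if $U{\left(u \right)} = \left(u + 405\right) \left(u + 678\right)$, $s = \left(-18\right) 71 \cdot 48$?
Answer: $-10113519129$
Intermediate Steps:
$s = -61344$ ($s = \left(-1278\right) 48 = -61344$)
$U{\left(u \right)} = \left(405 + u\right) \left(678 + u\right)$
$G{\left(D,r \right)} = D + 2 r$
$\left(U{\left(-264 \right)} + G{\left(595,-529 \right)}\right) \left(-113295 + s\right) = \left(\left(274590 + \left(-264\right)^{2} + 1083 \left(-264\right)\right) + \left(595 + 2 \left(-529\right)\right)\right) \left(-113295 - 61344\right) = \left(\left(274590 + 69696 - 285912\right) + \left(595 - 1058\right)\right) \left(-174639\right) = \left(58374 - 463\right) \left(-174639\right) = 57911 \left(-174639\right) = -10113519129$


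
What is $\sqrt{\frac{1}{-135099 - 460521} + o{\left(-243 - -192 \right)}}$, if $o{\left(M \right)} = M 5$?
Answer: $\frac{i \sqrt{2512905906045}}{99270} \approx 15.969 i$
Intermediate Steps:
$o{\left(M \right)} = 5 M$
$\sqrt{\frac{1}{-135099 - 460521} + o{\left(-243 - -192 \right)}} = \sqrt{\frac{1}{-135099 - 460521} + 5 \left(-243 - -192\right)} = \sqrt{\frac{1}{-595620} + 5 \left(-243 + 192\right)} = \sqrt{- \frac{1}{595620} + 5 \left(-51\right)} = \sqrt{- \frac{1}{595620} - 255} = \sqrt{- \frac{151883101}{595620}} = \frac{i \sqrt{2512905906045}}{99270}$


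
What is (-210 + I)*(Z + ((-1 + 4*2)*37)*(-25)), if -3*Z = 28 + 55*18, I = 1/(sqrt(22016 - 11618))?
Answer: 1431010 - 20443*sqrt(10398)/31194 ≈ 1.4309e+6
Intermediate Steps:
I = sqrt(10398)/10398 (I = 1/(sqrt(10398)) = sqrt(10398)/10398 ≈ 0.0098068)
Z = -1018/3 (Z = -(28 + 55*18)/3 = -(28 + 990)/3 = -1/3*1018 = -1018/3 ≈ -339.33)
(-210 + I)*(Z + ((-1 + 4*2)*37)*(-25)) = (-210 + sqrt(10398)/10398)*(-1018/3 + ((-1 + 4*2)*37)*(-25)) = (-210 + sqrt(10398)/10398)*(-1018/3 + ((-1 + 8)*37)*(-25)) = (-210 + sqrt(10398)/10398)*(-1018/3 + (7*37)*(-25)) = (-210 + sqrt(10398)/10398)*(-1018/3 + 259*(-25)) = (-210 + sqrt(10398)/10398)*(-1018/3 - 6475) = (-210 + sqrt(10398)/10398)*(-20443/3) = 1431010 - 20443*sqrt(10398)/31194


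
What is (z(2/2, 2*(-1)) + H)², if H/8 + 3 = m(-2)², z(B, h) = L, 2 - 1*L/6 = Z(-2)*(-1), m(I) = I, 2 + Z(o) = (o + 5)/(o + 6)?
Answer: 625/4 ≈ 156.25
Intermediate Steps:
Z(o) = -2 + (5 + o)/(6 + o) (Z(o) = -2 + (o + 5)/(o + 6) = -2 + (5 + o)/(6 + o))
L = 9/2 (L = 12 - 6*(-7 - 1*(-2))/(6 - 2)*(-1) = 12 - 6*(-7 + 2)/4*(-1) = 12 - 6*(¼)*(-5)*(-1) = 12 - (-15)*(-1)/2 = 12 - 6*5/4 = 12 - 15/2 = 9/2 ≈ 4.5000)
z(B, h) = 9/2
H = 8 (H = -24 + 8*(-2)² = -24 + 8*4 = -24 + 32 = 8)
(z(2/2, 2*(-1)) + H)² = (9/2 + 8)² = (25/2)² = 625/4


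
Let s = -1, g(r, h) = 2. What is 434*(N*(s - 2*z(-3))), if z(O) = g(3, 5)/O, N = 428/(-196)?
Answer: -6634/21 ≈ -315.90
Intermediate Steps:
N = -107/49 (N = 428*(-1/196) = -107/49 ≈ -2.1837)
z(O) = 2/O
434*(N*(s - 2*z(-3))) = 434*(-107*(-1 - 4/(-3))/49) = 434*(-107*(-1 - 4*(-1)/3)/49) = 434*(-107*(-1 - 2*(-⅔))/49) = 434*(-107*(-1 + 4/3)/49) = 434*(-107/49*⅓) = 434*(-107/147) = -6634/21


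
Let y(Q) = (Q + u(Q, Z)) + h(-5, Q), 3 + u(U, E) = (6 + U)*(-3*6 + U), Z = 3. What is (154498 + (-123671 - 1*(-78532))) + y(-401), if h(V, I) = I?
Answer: 274059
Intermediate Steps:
u(U, E) = -3 + (-18 + U)*(6 + U) (u(U, E) = -3 + (6 + U)*(-3*6 + U) = -3 + (6 + U)*(-18 + U) = -3 + (-18 + U)*(6 + U))
y(Q) = -111 + Q² - 10*Q (y(Q) = (Q + (-111 + Q² - 12*Q)) + Q = (-111 + Q² - 11*Q) + Q = -111 + Q² - 10*Q)
(154498 + (-123671 - 1*(-78532))) + y(-401) = (154498 + (-123671 - 1*(-78532))) + (-111 + (-401)² - 10*(-401)) = (154498 + (-123671 + 78532)) + (-111 + 160801 + 4010) = (154498 - 45139) + 164700 = 109359 + 164700 = 274059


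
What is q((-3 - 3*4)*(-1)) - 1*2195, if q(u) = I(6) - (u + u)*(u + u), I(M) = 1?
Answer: -3094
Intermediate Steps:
q(u) = 1 - 4*u² (q(u) = 1 - (u + u)*(u + u) = 1 - 2*u*2*u = 1 - 4*u²)
q((-3 - 3*4)*(-1)) - 1*2195 = (1 - 4*(-3 - 3*4)²) - 1*2195 = (1 - 4*(-3 - 12)²) - 2195 = (1 - 4*(-15*(-1))²) - 2195 = (1 - 4*15²) - 2195 = (1 - 4*225) - 2195 = (1 - 900) - 2195 = -899 - 2195 = -3094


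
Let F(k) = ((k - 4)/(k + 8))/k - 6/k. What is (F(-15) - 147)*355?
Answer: -1094252/21 ≈ -52107.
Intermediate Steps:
F(k) = -6/k + (-4 + k)/(k*(8 + k)) (F(k) = ((-4 + k)/(8 + k))/k - 6/k = (-4 + k)/(k*(8 + k)) - 6/k = -6/k + (-4 + k)/(k*(8 + k)))
(F(-15) - 147)*355 = ((-52 - 5*(-15))/((-15)*(8 - 15)) - 147)*355 = (-1/15*(-52 + 75)/(-7) - 147)*355 = (-1/15*(-1/7)*23 - 147)*355 = (23/105 - 147)*355 = -15412/105*355 = -1094252/21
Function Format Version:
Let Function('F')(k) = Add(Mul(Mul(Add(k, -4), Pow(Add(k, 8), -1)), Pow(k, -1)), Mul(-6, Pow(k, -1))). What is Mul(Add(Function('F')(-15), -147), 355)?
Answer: Rational(-1094252, 21) ≈ -52107.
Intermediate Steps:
Function('F')(k) = Add(Mul(-6, Pow(k, -1)), Mul(Pow(k, -1), Pow(Add(8, k), -1), Add(-4, k))) (Function('F')(k) = Add(Mul(Mul(Add(-4, k), Pow(Add(8, k), -1)), Pow(k, -1)), Mul(-6, Pow(k, -1))) = Add(Mul(Mul(Pow(Add(8, k), -1), Add(-4, k)), Pow(k, -1)), Mul(-6, Pow(k, -1))) = Add(Mul(Pow(k, -1), Pow(Add(8, k), -1), Add(-4, k)), Mul(-6, Pow(k, -1))) = Add(Mul(-6, Pow(k, -1)), Mul(Pow(k, -1), Pow(Add(8, k), -1), Add(-4, k))))
Mul(Add(Function('F')(-15), -147), 355) = Mul(Add(Mul(Pow(-15, -1), Pow(Add(8, -15), -1), Add(-52, Mul(-5, -15))), -147), 355) = Mul(Add(Mul(Rational(-1, 15), Pow(-7, -1), Add(-52, 75)), -147), 355) = Mul(Add(Mul(Rational(-1, 15), Rational(-1, 7), 23), -147), 355) = Mul(Add(Rational(23, 105), -147), 355) = Mul(Rational(-15412, 105), 355) = Rational(-1094252, 21)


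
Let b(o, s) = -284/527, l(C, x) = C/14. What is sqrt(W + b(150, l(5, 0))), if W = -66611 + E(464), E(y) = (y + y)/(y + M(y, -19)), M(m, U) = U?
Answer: I*sqrt(3663339113160335)/234515 ≈ 258.09*I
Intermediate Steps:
E(y) = 2*y/(-19 + y) (E(y) = (y + y)/(y - 19) = (2*y)/(-19 + y) = 2*y/(-19 + y))
l(C, x) = C/14 (l(C, x) = C*(1/14) = C/14)
b(o, s) = -284/527 (b(o, s) = -284*1/527 = -284/527)
W = -29640967/445 (W = -66611 + 2*464/(-19 + 464) = -66611 + 2*464/445 = -66611 + 2*464*(1/445) = -66611 + 928/445 = -29640967/445 ≈ -66609.)
sqrt(W + b(150, l(5, 0))) = sqrt(-29640967/445 - 284/527) = sqrt(-15620915989/234515) = I*sqrt(3663339113160335)/234515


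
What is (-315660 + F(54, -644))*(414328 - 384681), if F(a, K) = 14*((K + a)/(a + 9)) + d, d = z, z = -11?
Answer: -84263266693/9 ≈ -9.3626e+9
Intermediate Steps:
d = -11
F(a, K) = -11 + 14*(K + a)/(9 + a) (F(a, K) = 14*((K + a)/(a + 9)) - 11 = 14*((K + a)/(9 + a)) - 11 = 14*(K + a)/(9 + a) - 11 = -11 + 14*(K + a)/(9 + a))
(-315660 + F(54, -644))*(414328 - 384681) = (-315660 + (-99 + 3*54 + 14*(-644))/(9 + 54))*(414328 - 384681) = (-315660 + (-99 + 162 - 9016)/63)*29647 = (-315660 + (1/63)*(-8953))*29647 = (-315660 - 1279/9)*29647 = -2842219/9*29647 = -84263266693/9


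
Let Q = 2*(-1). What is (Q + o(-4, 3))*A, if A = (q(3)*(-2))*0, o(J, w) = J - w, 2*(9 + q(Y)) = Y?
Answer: 0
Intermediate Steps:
q(Y) = -9 + Y/2
Q = -2
A = 0 (A = ((-9 + (½)*3)*(-2))*0 = ((-9 + 3/2)*(-2))*0 = -15/2*(-2)*0 = 15*0 = 0)
(Q + o(-4, 3))*A = (-2 + (-4 - 1*3))*0 = (-2 + (-4 - 3))*0 = (-2 - 7)*0 = -9*0 = 0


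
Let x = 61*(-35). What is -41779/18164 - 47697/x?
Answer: 777170143/38780140 ≈ 20.040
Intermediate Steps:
x = -2135
-41779/18164 - 47697/x = -41779/18164 - 47697/(-2135) = -41779*1/18164 - 47697*(-1/2135) = -41779/18164 + 47697/2135 = 777170143/38780140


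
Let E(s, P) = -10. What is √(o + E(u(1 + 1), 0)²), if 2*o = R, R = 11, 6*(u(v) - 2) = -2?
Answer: √422/2 ≈ 10.271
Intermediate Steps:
u(v) = 5/3 (u(v) = 2 + (⅙)*(-2) = 2 - ⅓ = 5/3)
o = 11/2 (o = (½)*11 = 11/2 ≈ 5.5000)
√(o + E(u(1 + 1), 0)²) = √(11/2 + (-10)²) = √(11/2 + 100) = √(211/2) = √422/2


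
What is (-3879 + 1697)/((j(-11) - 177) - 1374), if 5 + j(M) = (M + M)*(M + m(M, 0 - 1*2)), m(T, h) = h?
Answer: 1091/635 ≈ 1.7181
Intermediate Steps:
j(M) = -5 + 2*M*(-2 + M) (j(M) = -5 + (M + M)*(M + (0 - 1*2)) = -5 + (2*M)*(M + (0 - 2)) = -5 + (2*M)*(M - 2) = -5 + (2*M)*(-2 + M) = -5 + 2*M*(-2 + M))
(-3879 + 1697)/((j(-11) - 177) - 1374) = (-3879 + 1697)/(((-5 - 4*(-11) + 2*(-11)²) - 177) - 1374) = -2182/(((-5 + 44 + 2*121) - 177) - 1374) = -2182/(((-5 + 44 + 242) - 177) - 1374) = -2182/((281 - 177) - 1374) = -2182/(104 - 1374) = -2182/(-1270) = -2182*(-1/1270) = 1091/635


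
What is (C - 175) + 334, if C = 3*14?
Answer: 201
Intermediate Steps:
C = 42
(C - 175) + 334 = (42 - 175) + 334 = -133 + 334 = 201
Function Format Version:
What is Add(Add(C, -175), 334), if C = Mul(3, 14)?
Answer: 201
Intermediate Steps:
C = 42
Add(Add(C, -175), 334) = Add(Add(42, -175), 334) = Add(-133, 334) = 201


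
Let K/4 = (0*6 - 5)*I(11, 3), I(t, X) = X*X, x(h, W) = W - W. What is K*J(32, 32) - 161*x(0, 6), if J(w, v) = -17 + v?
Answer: -2700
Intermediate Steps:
x(h, W) = 0
I(t, X) = X²
K = -180 (K = 4*((0*6 - 5)*3²) = 4*((0 - 5)*9) = 4*(-5*9) = 4*(-45) = -180)
K*J(32, 32) - 161*x(0, 6) = -180*(-17 + 32) - 161*0 = -180*15 + 0 = -2700 + 0 = -2700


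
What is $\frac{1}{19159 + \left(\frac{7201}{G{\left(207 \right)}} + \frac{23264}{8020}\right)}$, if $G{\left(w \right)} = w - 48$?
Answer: $\frac{318795}{6123156154} \approx 5.2064 \cdot 10^{-5}$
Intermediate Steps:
$G{\left(w \right)} = -48 + w$
$\frac{1}{19159 + \left(\frac{7201}{G{\left(207 \right)}} + \frac{23264}{8020}\right)} = \frac{1}{19159 + \left(\frac{7201}{-48 + 207} + \frac{23264}{8020}\right)} = \frac{1}{19159 + \left(\frac{7201}{159} + 23264 \cdot \frac{1}{8020}\right)} = \frac{1}{19159 + \left(7201 \cdot \frac{1}{159} + \frac{5816}{2005}\right)} = \frac{1}{19159 + \left(\frac{7201}{159} + \frac{5816}{2005}\right)} = \frac{1}{19159 + \frac{15362749}{318795}} = \frac{1}{\frac{6123156154}{318795}} = \frac{318795}{6123156154}$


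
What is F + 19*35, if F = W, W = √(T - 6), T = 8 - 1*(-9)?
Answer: 665 + √11 ≈ 668.32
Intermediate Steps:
T = 17 (T = 8 + 9 = 17)
W = √11 (W = √(17 - 6) = √11 ≈ 3.3166)
F = √11 ≈ 3.3166
F + 19*35 = √11 + 19*35 = √11 + 665 = 665 + √11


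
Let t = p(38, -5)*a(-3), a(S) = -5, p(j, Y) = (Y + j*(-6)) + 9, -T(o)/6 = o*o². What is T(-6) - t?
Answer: 176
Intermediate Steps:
T(o) = -6*o³ (T(o) = -6*o*o² = -6*o³)
p(j, Y) = 9 + Y - 6*j (p(j, Y) = (Y - 6*j) + 9 = 9 + Y - 6*j)
t = 1120 (t = (9 - 5 - 6*38)*(-5) = (9 - 5 - 228)*(-5) = -224*(-5) = 1120)
T(-6) - t = -6*(-6)³ - 1*1120 = -6*(-216) - 1120 = 1296 - 1120 = 176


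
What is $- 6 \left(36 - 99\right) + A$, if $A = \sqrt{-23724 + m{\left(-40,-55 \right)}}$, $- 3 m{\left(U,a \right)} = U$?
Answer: $378 + \frac{2 i \sqrt{53349}}{3} \approx 378.0 + 153.98 i$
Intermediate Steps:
$m{\left(U,a \right)} = - \frac{U}{3}$
$A = \frac{2 i \sqrt{53349}}{3}$ ($A = \sqrt{-23724 - - \frac{40}{3}} = \sqrt{-23724 + \frac{40}{3}} = \sqrt{- \frac{71132}{3}} = \frac{2 i \sqrt{53349}}{3} \approx 153.98 i$)
$- 6 \left(36 - 99\right) + A = - 6 \left(36 - 99\right) + \frac{2 i \sqrt{53349}}{3} = \left(-6\right) \left(-63\right) + \frac{2 i \sqrt{53349}}{3} = 378 + \frac{2 i \sqrt{53349}}{3}$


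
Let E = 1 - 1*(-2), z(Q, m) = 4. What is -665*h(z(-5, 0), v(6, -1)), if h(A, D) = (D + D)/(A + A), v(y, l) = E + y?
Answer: -5985/4 ≈ -1496.3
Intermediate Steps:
E = 3 (E = 1 + 2 = 3)
v(y, l) = 3 + y
h(A, D) = D/A (h(A, D) = (2*D)/((2*A)) = (2*D)*(1/(2*A)) = D/A)
-665*h(z(-5, 0), v(6, -1)) = -665*(3 + 6)/4 = -5985/4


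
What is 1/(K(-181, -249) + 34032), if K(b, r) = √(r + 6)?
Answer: 11344/386059089 - I*√3/128686363 ≈ 2.9384e-5 - 1.3459e-8*I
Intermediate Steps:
K(b, r) = √(6 + r)
1/(K(-181, -249) + 34032) = 1/(√(6 - 249) + 34032) = 1/(√(-243) + 34032) = 1/(9*I*√3 + 34032) = 1/(34032 + 9*I*√3)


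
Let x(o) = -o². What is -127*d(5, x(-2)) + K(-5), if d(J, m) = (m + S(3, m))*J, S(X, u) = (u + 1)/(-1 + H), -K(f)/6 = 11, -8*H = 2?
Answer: 950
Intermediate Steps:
H = -¼ (H = -⅛*2 = -¼ ≈ -0.25000)
K(f) = -66 (K(f) = -6*11 = -66)
S(X, u) = -⅘ - 4*u/5 (S(X, u) = (u + 1)/(-1 - ¼) = (1 + u)/(-5/4) = (1 + u)*(-⅘) = -⅘ - 4*u/5)
d(J, m) = J*(-⅘ + m/5) (d(J, m) = (m + (-⅘ - 4*m/5))*J = (-⅘ + m/5)*J = J*(-⅘ + m/5))
-127*d(5, x(-2)) + K(-5) = -127*5*(-4 - 1*(-2)²)/5 - 66 = -127*5*(-4 - 1*4)/5 - 66 = -127*5*(-4 - 4)/5 - 66 = -127*5*(-8)/5 - 66 = -127*(-8) - 66 = 1016 - 66 = 950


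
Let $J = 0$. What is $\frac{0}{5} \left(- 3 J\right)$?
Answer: $0$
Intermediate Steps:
$\frac{0}{5} \left(- 3 J\right) = \frac{0}{5} \left(\left(-3\right) 0\right) = 0 \cdot \frac{1}{5} \cdot 0 = 0 \cdot 0 = 0$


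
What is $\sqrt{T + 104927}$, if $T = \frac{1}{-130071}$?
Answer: $\frac{2 \sqrt{443800945306734}}{130071} \approx 323.92$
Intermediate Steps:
$T = - \frac{1}{130071} \approx -7.6881 \cdot 10^{-6}$
$\sqrt{T + 104927} = \sqrt{- \frac{1}{130071} + 104927} = \sqrt{\frac{13647959816}{130071}} = \frac{2 \sqrt{443800945306734}}{130071}$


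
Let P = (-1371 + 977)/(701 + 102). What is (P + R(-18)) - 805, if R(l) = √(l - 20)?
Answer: -646809/803 + I*√38 ≈ -805.49 + 6.1644*I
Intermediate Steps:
R(l) = √(-20 + l)
P = -394/803 ≈ -0.49066
(P + R(-18)) - 805 = (-394/803 + √(-20 - 18)) - 805 = (-394/803 + √(-38)) - 805 = (-394/803 + I*√38) - 805 = -646809/803 + I*√38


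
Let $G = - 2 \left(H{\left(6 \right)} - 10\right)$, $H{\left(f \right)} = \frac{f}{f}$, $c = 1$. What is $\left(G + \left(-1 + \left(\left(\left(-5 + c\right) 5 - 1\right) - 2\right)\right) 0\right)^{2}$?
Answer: $324$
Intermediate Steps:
$H{\left(f \right)} = 1$
$G = 18$ ($G = - 2 \left(1 - 10\right) = \left(-2\right) \left(-9\right) = 18$)
$\left(G + \left(-1 + \left(\left(\left(-5 + c\right) 5 - 1\right) - 2\right)\right) 0\right)^{2} = \left(18 + \left(-1 + \left(\left(\left(-5 + 1\right) 5 - 1\right) - 2\right)\right) 0\right)^{2} = \left(18 + \left(-1 - 23\right) 0\right)^{2} = \left(18 - 0\right)^{2} = \left(18 + 0\right)^{2} = 18^{2} = 324$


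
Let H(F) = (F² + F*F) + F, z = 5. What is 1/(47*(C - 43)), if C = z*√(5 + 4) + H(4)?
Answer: 1/376 ≈ 0.0026596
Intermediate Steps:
H(F) = F + 2*F² (H(F) = (F² + F²) + F = 2*F² + F = F + 2*F²)
C = 51 (C = 5*√(5 + 4) + 4*(1 + 2*4) = 5*√9 + 4*(1 + 8) = 5*3 + 4*9 = 15 + 36 = 51)
1/(47*(C - 43)) = 1/(47*(51 - 43)) = 1/(47*8) = 1/376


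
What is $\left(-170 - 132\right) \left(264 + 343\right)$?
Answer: $-183314$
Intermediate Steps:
$\left(-170 - 132\right) \left(264 + 343\right) = \left(-170 - 132\right) 607 = \left(-302\right) 607 = -183314$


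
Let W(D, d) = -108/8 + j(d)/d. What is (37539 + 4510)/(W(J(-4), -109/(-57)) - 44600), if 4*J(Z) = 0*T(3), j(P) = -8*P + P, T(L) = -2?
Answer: -84098/89241 ≈ -0.94237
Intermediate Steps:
j(P) = -7*P
J(Z) = 0 (J(Z) = (0*(-2))/4 = (¼)*0 = 0)
W(D, d) = -41/2 (W(D, d) = -108/8 + (-7*d)/d = -108*⅛ - 7 = -27/2 - 7 = -41/2)
(37539 + 4510)/(W(J(-4), -109/(-57)) - 44600) = (37539 + 4510)/(-41/2 - 44600) = 42049/(-89241/2) = 42049*(-2/89241) = -84098/89241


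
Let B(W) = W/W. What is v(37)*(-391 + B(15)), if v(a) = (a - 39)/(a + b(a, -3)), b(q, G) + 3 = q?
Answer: 780/71 ≈ 10.986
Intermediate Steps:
b(q, G) = -3 + q
B(W) = 1
v(a) = (-39 + a)/(-3 + 2*a) (v(a) = (a - 39)/(a + (-3 + a)) = (-39 + a)/(-3 + 2*a))
v(37)*(-391 + B(15)) = ((-39 + 37)/(-3 + 2*37))*(-391 + 1) = (-2/(-3 + 74))*(-390) = (-2/71)*(-390) = ((1/71)*(-2))*(-390) = -2/71*(-390) = 780/71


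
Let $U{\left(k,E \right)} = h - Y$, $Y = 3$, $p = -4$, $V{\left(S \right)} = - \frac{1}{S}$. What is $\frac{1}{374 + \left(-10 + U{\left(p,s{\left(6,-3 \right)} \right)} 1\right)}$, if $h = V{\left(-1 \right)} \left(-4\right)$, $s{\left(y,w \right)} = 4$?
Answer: $\frac{1}{357} \approx 0.0028011$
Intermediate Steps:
$h = -4$ ($h = - \frac{1}{-1} \left(-4\right) = \left(-1\right) \left(-1\right) \left(-4\right) = 1 \left(-4\right) = -4$)
$U{\left(k,E \right)} = -7$ ($U{\left(k,E \right)} = -4 - 3 = -7$)
$\frac{1}{374 + \left(-10 + U{\left(p,s{\left(6,-3 \right)} \right)} 1\right)} = \frac{1}{374 - 17} = \frac{1}{357}$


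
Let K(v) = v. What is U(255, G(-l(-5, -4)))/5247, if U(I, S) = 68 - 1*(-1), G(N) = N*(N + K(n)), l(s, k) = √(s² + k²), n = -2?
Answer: 23/1749 ≈ 0.013150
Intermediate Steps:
l(s, k) = √(k² + s²)
G(N) = N*(-2 + N) (G(N) = N*(N - 2) = N*(-2 + N))
U(I, S) = 69 (U(I, S) = 68 + 1 = 69)
U(255, G(-l(-5, -4)))/5247 = 69/5247 = 69*(1/5247) = 23/1749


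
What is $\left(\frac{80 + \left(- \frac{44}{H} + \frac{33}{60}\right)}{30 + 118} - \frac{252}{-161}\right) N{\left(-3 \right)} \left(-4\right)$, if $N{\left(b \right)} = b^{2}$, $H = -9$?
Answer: $- \frac{1312757}{17020} \approx -77.13$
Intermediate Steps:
$\left(\frac{80 + \left(- \frac{44}{H} + \frac{33}{60}\right)}{30 + 118} - \frac{252}{-161}\right) N{\left(-3 \right)} \left(-4\right) = \left(\frac{80 + \left(- \frac{44}{-9} + \frac{33}{60}\right)}{30 + 118} - \frac{252}{-161}\right) \left(-3\right)^{2} \left(-4\right) = \left(\frac{80 + \left(\left(-44\right) \left(- \frac{1}{9}\right) + 33 \cdot \frac{1}{60}\right)}{148} - - \frac{36}{23}\right) 9 \left(-4\right) = \left(\left(80 + \left(\frac{44}{9} + \frac{11}{20}\right)\right) \frac{1}{148} + \frac{36}{23}\right) \left(-36\right) = \left(\left(80 + \frac{979}{180}\right) \frac{1}{148} + \frac{36}{23}\right) \left(-36\right) = \left(\frac{15379}{180} \cdot \frac{1}{148} + \frac{36}{23}\right) \left(-36\right) = \left(\frac{15379}{26640} + \frac{36}{23}\right) \left(-36\right) = \frac{1312757}{612720} \left(-36\right) = - \frac{1312757}{17020}$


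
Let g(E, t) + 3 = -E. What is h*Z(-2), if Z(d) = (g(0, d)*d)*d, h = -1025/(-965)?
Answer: -2460/193 ≈ -12.746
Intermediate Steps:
h = 205/193 (h = -1025*(-1/965) = 205/193 ≈ 1.0622)
g(E, t) = -3 - E
Z(d) = -3*d**2 (Z(d) = ((-3 - 1*0)*d)*d = ((-3 + 0)*d)*d = (-3*d)*d = -3*d**2)
h*Z(-2) = 205*(-3*(-2)**2)/193 = 205*(-3*4)/193 = (205/193)*(-12) = -2460/193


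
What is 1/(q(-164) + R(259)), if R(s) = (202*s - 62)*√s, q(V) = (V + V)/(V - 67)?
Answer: -9471/4717436500186360 + 87138513*√259/1179359125046590 ≈ 1.1891e-6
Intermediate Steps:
q(V) = 2*V/(-67 + V) (q(V) = (2*V)/(-67 + V) = 2*V/(-67 + V))
R(s) = √s*(-62 + 202*s) (R(s) = (-62 + 202*s)*√s = √s*(-62 + 202*s))
1/(q(-164) + R(259)) = 1/(2*(-164)/(-67 - 164) + √259*(-62 + 202*259)) = 1/(2*(-164)/(-231) + √259*(-62 + 52318)) = 1/(2*(-164)*(-1/231) + √259*52256) = 1/(328/231 + 52256*√259)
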